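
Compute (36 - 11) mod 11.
3

(36 - 11) = 25
25 mod 11 = 3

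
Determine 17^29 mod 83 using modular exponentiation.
Using repeated squaring. 29 = 16 + 8 + 4 + 1 (binary 11101). Repeated squaring mod 83: 17^1 ≡ 17; 17^2 ≡ 17² = 289 ≡ 40; 17^4 ≡ 40² = 1600 ≡ 23; 17^8 ≡ 23² = 529 ≡ 31; 17^16 ≡ 31² = 961 ≡ 48. Multiply: 17^29 = 17^16 × 17^8 × 17^4 × 17^1 ≡ 48 × 31 × 23 × 17 (mod 83): 48 × 31 = 1488 ≡ 77; 77 × 23 = 1771 ≡ 28; 28 × 17 = 476 ≡ 61. So 17^29 ≡ 61 (mod 83).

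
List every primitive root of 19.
Primitive roots mod 19: {2, 3, 10, 13, 14, 15}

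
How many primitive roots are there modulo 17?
8

The number of primitive roots modulo p is φ(p-1) = φ(16)
φ(16) = 8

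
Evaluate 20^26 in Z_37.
Using repeated squaring. 26 = 16 + 8 + 2 (binary 11010). Repeated squaring mod 37: 20^1 ≡ 20; 20^2 ≡ 20² = 400 ≡ 30; 20^4 ≡ 30² = 900 ≡ 12; 20^8 ≡ 12² = 144 ≡ 33; 20^16 ≡ 33² = 1089 ≡ 16. Multiply: 20^26 = 20^16 × 20^8 × 20^2 ≡ 16 × 33 × 30 (mod 37): 16 × 33 = 528 ≡ 10; 10 × 30 = 300 ≡ 4. So 20^26 ≡ 4 (mod 37).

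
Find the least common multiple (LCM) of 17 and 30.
510

First find GCD(17, 30) using the Euclidean algorithm:
17 = 0 × 30 + 17
30 = 1 × 17 + 13
17 = 1 × 13 + 4
13 = 3 × 4 + 1
4 = 4 × 1 + 0
GCD(17, 30) = 1

LCM formula: LCM(a, b) = (a × b) / GCD(a, b)
LCM(17, 30) = (17 × 30) / 1
LCM(17, 30) = 510 / 1
LCM(17, 30) = 510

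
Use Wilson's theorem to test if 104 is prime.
(103)! mod 104 = 0. Since 0 ≢ -1 (mod 104), 104 is not prime.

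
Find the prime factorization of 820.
2^2 × 5 × 41

Divide by primes starting from smallest:
820 ÷ 2 = 410
410 ÷ 2 = 205
205 ÷ 5 = 41
41 ÷ 41 = 1

820 = 2^2 × 5 × 41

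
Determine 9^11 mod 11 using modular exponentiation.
Using Fermat: 9^{10} ≡ 1 (mod 11). 11 ≡ 1 (mod 10). So 9^{11} ≡ 9^{1} ≡ 9 (mod 11)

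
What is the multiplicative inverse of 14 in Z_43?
14^(-1) ≡ 40 (mod 43). Verification: 14 × 40 = 560 ≡ 1 (mod 43)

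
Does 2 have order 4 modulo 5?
p - 1 = 4 has prime divisors 2. Check 2^(4/q) mod 5 for each: 2^(4/2) = 2^2 ≡ 4 (mod 5). None of these is 1, so 2 has order 4 = φ(5), so it is a primitive root mod 5.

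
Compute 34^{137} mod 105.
34

Using successive squaring:
Binary expansion of 137: 10001001
Powers of 34 mod 105 (each is the square of the previous):
  34^1 ≡ 34 (mod 105)
  34^2 ≡ 34² = 1156 ≡ 1 (mod 105)
  34^4 ≡ 1² = 1 ≡ 1 (mod 105)
  34^8 ≡ 1² = 1 ≡ 1 (mod 105)
  34^16 ≡ 1² = 1 ≡ 1 (mod 105)
  34^32 ≡ 1² = 1 ≡ 1 (mod 105)
  34^64 ≡ 1² = 1 ≡ 1 (mod 105)
  34^128 ≡ 1² = 1 ≡ 1 (mod 105)
137 = 128 + 8 + 1, so 34^137 = 34^128 × 34^8 × 34^1 ≡ 1 × 1 × 34 (mod 105)
Multiplying step by step:
  1 × 1 = 1 ≡ 1 (mod 105)
  1 × 34 = 34 ≡ 34 (mod 105)
Result: 34^137 ≡ 34 (mod 105)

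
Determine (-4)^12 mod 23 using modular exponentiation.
Using repeated squaring. (-4) ≡ 19 (mod 23). 12 = 8 + 4 (binary 1100). Repeated squaring mod 23: 19^1 ≡ 19; 19^2 ≡ 19² = 361 ≡ 16; 19^4 ≡ 16² = 256 ≡ 3; 19^8 ≡ 3² = 9 ≡ 9. Multiply: (-4)^12 ≡ 19^8 × 19^4 ≡ 9 × 3 (mod 23): 9 × 3 = 27 ≡ 4. So (-4)^12 ≡ 4 (mod 23).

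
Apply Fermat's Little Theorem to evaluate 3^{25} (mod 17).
14

By Fermat's Little Theorem, a^(p-1) ≡ 1 (mod p) for prime p and gcd(a, p) = 1
Here p = 17, so 3^16 ≡ 1 (mod 17)
We can reduce the exponent: 25 mod 16 = 9
So 3^25 ≡ 3^9 (mod 17)
Computing: 3^9 mod 17 = 14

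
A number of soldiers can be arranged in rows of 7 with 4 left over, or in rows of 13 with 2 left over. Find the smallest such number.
M = 7 × 13 = 91. M₁ = 13, y₁ ≡ 6 (mod 7). M₂ = 7, y₂ ≡ 2 (mod 13). y = 4×13×6 + 2×7×2 ≡ 67 (mod 91). The smallest positive such number is 67.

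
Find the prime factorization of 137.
137

Divide by primes starting from smallest:
137 ÷ 137 = 1

137 = 137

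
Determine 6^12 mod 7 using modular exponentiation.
Using Fermat: 6^{6} ≡ 1 (mod 7). 12 ≡ 0 (mod 6). So 6^{12} ≡ 6^{0} ≡ 1 (mod 7)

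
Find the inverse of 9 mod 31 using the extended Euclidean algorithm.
Extended GCD: 9(7) + 31(-2) = 1. So 9^(-1) ≡ 7 ≡ 7 (mod 31). Verify: 9 × 7 = 63 ≡ 1 (mod 31)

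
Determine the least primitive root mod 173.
p - 1 = 172 has prime divisors 2, 43. h is a primitive root mod 173 iff h^(172/q) ≢ 1 (mod 173) for each such q.
h = 2: 2^86 ≡ 172, 2^4 ≡ 16 (mod 173); none is 1, so 2 has order 172 and is a primitive root.
The smallest primitive root mod 173 is g = 2.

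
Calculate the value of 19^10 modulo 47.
10 = 8 + 2 (binary 1010). Repeated squaring mod 47: 19^1 ≡ 19; 19^2 ≡ 19² = 361 ≡ 32; 19^4 ≡ 32² = 1024 ≡ 37; 19^8 ≡ 37² = 1369 ≡ 6. Multiply: 19^10 = 19^8 × 19^2 ≡ 6 × 32 (mod 47): 6 × 32 = 192 ≡ 4. So 19^10 ≡ 4 (mod 47).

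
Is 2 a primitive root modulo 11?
p - 1 = 10 has prime divisors 2, 5. Check 2^(10/q) mod 11 for each: 2^(10/2) = 2^5 ≡ 10, 2^(10/5) = 2^2 ≡ 4 (mod 11). None of these is 1, so 2 has order 10 = φ(11), so it is a primitive root mod 11.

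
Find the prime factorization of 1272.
2^3 × 3 × 53

Divide by primes starting from smallest:
1272 ÷ 2 = 636
636 ÷ 2 = 318
318 ÷ 2 = 159
159 ÷ 3 = 53
53 ÷ 53 = 1

1272 = 2^3 × 3 × 53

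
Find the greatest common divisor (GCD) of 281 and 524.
1

Using the Euclidean algorithm:
281 = 0 × 524 + 281
524 = 1 × 281 + 243
281 = 1 × 243 + 38
243 = 6 × 38 + 15
38 = 2 × 15 + 8
15 = 1 × 8 + 7
8 = 1 × 7 + 1
7 = 7 × 1 + 0

GCD(281, 524) = 1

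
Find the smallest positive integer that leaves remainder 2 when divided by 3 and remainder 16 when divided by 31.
M = 3 × 31 = 93. M₁ = 31, y₁ ≡ 1 (mod 3). M₂ = 3, y₂ ≡ 21 (mod 31). m = 2×31×1 + 16×3×21 ≡ 47 (mod 93). The smallest positive such number is 47.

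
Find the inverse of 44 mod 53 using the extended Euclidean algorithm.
Extended GCD: 44(-6) + 53(5) = 1. So 44^(-1) ≡ 47 ≡ 47 (mod 53). Verify: 44 × 47 = 2068 ≡ 1 (mod 53)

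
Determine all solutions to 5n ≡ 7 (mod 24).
11

Since gcd(5, 24) = 1 divides 7, a solution exists.
Multiply both sides by the inverse of 5 mod 24:
  5^(-1) mod 24 = 5
  x ≡ 5 × 7 ≡ 35 ≡ 11 (mod 24)
Verification: 5 × 11 = 55 = 2 × 24 + 7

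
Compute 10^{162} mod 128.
0

Using successive squaring:
Binary expansion of 162: 10100010
Powers of 10 mod 128 (each is the square of the previous):
  10^1 ≡ 10 (mod 128)
  10^2 ≡ 10² = 100 ≡ 100 (mod 128)
  10^4 ≡ 100² = 10000 ≡ 16 (mod 128)
  10^8 ≡ 16² = 256 ≡ 0 (mod 128)
  10^16 ≡ 0² = 0 ≡ 0 (mod 128)
  10^32 ≡ 0² = 0 ≡ 0 (mod 128)
  10^64 ≡ 0² = 0 ≡ 0 (mod 128)
  10^128 ≡ 0² = 0 ≡ 0 (mod 128)
162 = 128 + 32 + 2, so 10^162 = 10^128 × 10^32 × 10^2 ≡ 0 × 0 × 100 (mod 128)
Multiplying step by step:
  0 × 0 = 0 ≡ 0 (mod 128)
  0 × 100 = 0 ≡ 0 (mod 128)
Result: 10^162 ≡ 0 (mod 128)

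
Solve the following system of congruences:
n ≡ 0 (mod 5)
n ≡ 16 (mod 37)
90

Using the Chinese Remainder Theorem:
M = product of moduli = 185
For equation 1: M_1 = 37, 37 ≡ 2 (mod 5), inverse of 37 mod 5 is 3 (check: 2 × 3 = 6 ≡ 1 (mod 5))
For equation 2: M_2 = 5, 5 ≡ 5 (mod 37), inverse of 5 mod 37 is 15 (check: 5 × 15 = 75 ≡ 1 (mod 37))
Combine: n ≡ Σ r_i×M_i×(M_i⁻¹ mod m_i) = 0×37×3 + 16×5×15 = 0 + 1200 = 1200
1200 mod 185 = 90
n ≡ 90 (mod 185)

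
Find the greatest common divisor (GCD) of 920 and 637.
1

Using the Euclidean algorithm:
920 = 1 × 637 + 283
637 = 2 × 283 + 71
283 = 3 × 71 + 70
71 = 1 × 70 + 1
70 = 70 × 1 + 0

GCD(920, 637) = 1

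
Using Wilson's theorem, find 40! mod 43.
(42)! = (40)! × (41) × (42) ≡ -1 (mod 43). So (40)! ≡ -1 × [(42)(41)]^(-1) ≡ 21 (mod 43)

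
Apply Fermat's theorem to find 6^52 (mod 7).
By Fermat: 6^{6} ≡ 1 (mod 7). 52 = 8×6 + 4. So 6^{52} ≡ 6^{4} ≡ 1 (mod 7)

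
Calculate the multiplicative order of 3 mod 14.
Powers of 3 mod 14: 3^1≡3, 3^2≡9, 3^3≡13, 3^4≡11, 3^5≡5, 3^6≡1. Order = 6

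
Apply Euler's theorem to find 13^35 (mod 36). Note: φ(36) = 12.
By Euler: 13^{12} ≡ 1 (mod 36) since gcd(13, 36) = 1. 35 = 2×12 + 11. So 13^{35} ≡ 13^{11} ≡ 25 (mod 36)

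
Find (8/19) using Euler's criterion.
(8/19) = 8^{9} mod 19 = -1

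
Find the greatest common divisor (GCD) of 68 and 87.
1

Using the Euclidean algorithm:
68 = 0 × 87 + 68
87 = 1 × 68 + 19
68 = 3 × 19 + 11
19 = 1 × 11 + 8
11 = 1 × 8 + 3
8 = 2 × 3 + 2
3 = 1 × 2 + 1
2 = 2 × 1 + 0

GCD(68, 87) = 1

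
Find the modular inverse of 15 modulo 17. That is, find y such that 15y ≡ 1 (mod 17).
8

Using Extended Euclidean Algorithm:
gcd(15, 17) = 1
Bezout coefficients: 15 × 8 + 17 × -7 = 1
So 15 × 8 ≡ 1 (mod 17)
The inverse is 8 mod 17 = 8
Verification: 15 × 8 = 120 = 7 × 17 + 1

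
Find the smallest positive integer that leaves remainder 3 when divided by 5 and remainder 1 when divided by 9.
M = 5 × 9 = 45. M₁ = 9, y₁ ≡ 4 (mod 5). M₂ = 5, y₂ ≡ 2 (mod 9). x = 3×9×4 + 1×5×2 ≡ 28 (mod 45). The smallest positive such number is 28.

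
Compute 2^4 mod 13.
4 = 4 (binary 100). Repeated squaring mod 13: 2^1 ≡ 2; 2^2 ≡ 2² = 4 ≡ 4; 2^4 ≡ 4² = 16 ≡ 3. So 2^4 ≡ 3 (mod 13).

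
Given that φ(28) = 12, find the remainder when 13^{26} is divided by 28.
By Euler: 13^{12} ≡ 1 (mod 28) since gcd(13, 28) = 1. 26 = 2×12 + 2. So 13^{26} ≡ 13^{2} ≡ 1 (mod 28)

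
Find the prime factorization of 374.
2 × 11 × 17

Divide by primes starting from smallest:
374 ÷ 2 = 187
187 ÷ 11 = 17
17 ÷ 17 = 1

374 = 2 × 11 × 17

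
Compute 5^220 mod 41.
Using Fermat: 5^{40} ≡ 1 (mod 41). 220 ≡ 20 (mod 40). So 5^{220} ≡ 5^{20} ≡ 1 (mod 41)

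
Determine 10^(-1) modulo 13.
10^(-1) ≡ 4 (mod 13). Verification: 10 × 4 = 40 ≡ 1 (mod 13)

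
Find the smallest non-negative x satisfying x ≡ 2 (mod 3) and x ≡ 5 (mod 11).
M = 3 × 11 = 33. M₁ = 11, y₁ ≡ 2 (mod 3). M₂ = 3, y₂ ≡ 4 (mod 11). x = 2×11×2 + 5×3×4 ≡ 5 (mod 33)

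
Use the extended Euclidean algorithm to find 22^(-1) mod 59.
Extended GCD: 22(-8) + 59(3) = 1. So 22^(-1) ≡ 51 ≡ 51 (mod 59). Verify: 22 × 51 = 1122 ≡ 1 (mod 59)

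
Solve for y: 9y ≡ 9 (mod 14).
1

Since gcd(9, 14) = 1 divides 9, a solution exists.
Multiply both sides by the inverse of 9 mod 14:
  9^(-1) mod 14 = 11
  x ≡ 11 × 9 ≡ 99 ≡ 1 (mod 14)
Verification: 9 × 1 = 9 = 0 × 14 + 9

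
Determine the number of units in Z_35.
24

Prime factorization: 35 = 5 × 7
Using the formula φ(n) = n × Π(1 - 1/p) for each prime factor p:
φ(35) = 35 × (1 - 1/5) × (1 - 1/7)
φ(35) = 24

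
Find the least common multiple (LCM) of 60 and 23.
1380

First find GCD(60, 23) using the Euclidean algorithm:
60 = 2 × 23 + 14
23 = 1 × 14 + 9
14 = 1 × 9 + 5
9 = 1 × 5 + 4
5 = 1 × 4 + 1
4 = 4 × 1 + 0
GCD(60, 23) = 1

LCM formula: LCM(a, b) = (a × b) / GCD(a, b)
LCM(60, 23) = (60 × 23) / 1
LCM(60, 23) = 1380 / 1
LCM(60, 23) = 1380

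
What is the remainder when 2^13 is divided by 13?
Using Fermat: 2^{12} ≡ 1 (mod 13). 13 ≡ 1 (mod 12). So 2^{13} ≡ 2^{1} ≡ 2 (mod 13)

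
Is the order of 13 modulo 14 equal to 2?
Yes, ord_14(13) = 2.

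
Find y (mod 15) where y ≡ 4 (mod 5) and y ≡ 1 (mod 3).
M = 5 × 3 = 15. M₁ = 3, y₁ ≡ 2 (mod 5). M₂ = 5, y₂ ≡ 2 (mod 3). y = 4×3×2 + 1×5×2 ≡ 4 (mod 15)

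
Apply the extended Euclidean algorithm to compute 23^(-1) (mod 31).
Extended GCD: 23(-4) + 31(3) = 1. So 23^(-1) ≡ 27 ≡ 27 (mod 31). Verify: 23 × 27 = 621 ≡ 1 (mod 31)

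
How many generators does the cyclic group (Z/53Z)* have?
24

The number of primitive roots modulo p is φ(p-1) = φ(52)
φ(52) = 24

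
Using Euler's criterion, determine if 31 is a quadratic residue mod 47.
By Euler's criterion: 31^{23} ≡ 46 (mod 47). Since this equals -1 (≡ 46), 31 is not a QR.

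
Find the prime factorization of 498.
2 × 3 × 83

Divide by primes starting from smallest:
498 ÷ 2 = 249
249 ÷ 3 = 83
83 ÷ 83 = 1

498 = 2 × 3 × 83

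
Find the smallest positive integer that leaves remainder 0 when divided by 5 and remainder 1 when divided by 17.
M = 5 × 17 = 85. M₁ = 17, y₁ ≡ 3 (mod 5). M₂ = 5, y₂ ≡ 7 (mod 17). x = 0×17×3 + 1×5×7 ≡ 35 (mod 85). The smallest positive such number is 35.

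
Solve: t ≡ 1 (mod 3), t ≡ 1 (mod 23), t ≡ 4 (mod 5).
M = 3 × 23 × 5 = 345. M₁ = 115, y₁ ≡ 1 (mod 3). M₂ = 15, y₂ ≡ 20 (mod 23). M₃ = 69, y₃ ≡ 4 (mod 5). t = 1×115×1 + 1×15×20 + 4×69×4 ≡ 139 (mod 345)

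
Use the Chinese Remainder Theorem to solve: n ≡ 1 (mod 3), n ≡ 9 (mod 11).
M = 3 × 11 = 33. M₁ = 11, y₁ ≡ 2 (mod 3). M₂ = 3, y₂ ≡ 4 (mod 11). n = 1×11×2 + 9×3×4 ≡ 31 (mod 33)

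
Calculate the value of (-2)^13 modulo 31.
Using repeated squaring. (-2) ≡ 29 (mod 31). 13 = 8 + 4 + 1 (binary 1101). Repeated squaring mod 31: 29^1 ≡ 29; 29^2 ≡ 29² = 841 ≡ 4; 29^4 ≡ 4² = 16 ≡ 16; 29^8 ≡ 16² = 256 ≡ 8. Multiply: (-2)^13 ≡ 29^8 × 29^4 × 29^1 ≡ 8 × 16 × 29 (mod 31): 8 × 16 = 128 ≡ 4; 4 × 29 = 116 ≡ 23. So (-2)^13 ≡ 23 (mod 31).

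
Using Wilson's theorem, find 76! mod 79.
(78)! = (76)! × (77) × (78) ≡ -1 (mod 79). So (76)! ≡ -1 × [(78)(77)]^(-1) ≡ 39 (mod 79)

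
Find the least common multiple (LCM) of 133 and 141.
18753

First find GCD(133, 141) using the Euclidean algorithm:
133 = 0 × 141 + 133
141 = 1 × 133 + 8
133 = 16 × 8 + 5
8 = 1 × 5 + 3
5 = 1 × 3 + 2
3 = 1 × 2 + 1
2 = 2 × 1 + 0
GCD(133, 141) = 1

LCM formula: LCM(a, b) = (a × b) / GCD(a, b)
LCM(133, 141) = (133 × 141) / 1
LCM(133, 141) = 18753 / 1
LCM(133, 141) = 18753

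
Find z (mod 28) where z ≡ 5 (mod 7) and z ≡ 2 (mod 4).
M = 7 × 4 = 28. M₁ = 4, y₁ ≡ 2 (mod 7). M₂ = 7, y₂ ≡ 3 (mod 4). z = 5×4×2 + 2×7×3 ≡ 26 (mod 28)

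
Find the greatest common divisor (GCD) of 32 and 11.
1

Using the Euclidean algorithm:
32 = 2 × 11 + 10
11 = 1 × 10 + 1
10 = 10 × 1 + 0

GCD(32, 11) = 1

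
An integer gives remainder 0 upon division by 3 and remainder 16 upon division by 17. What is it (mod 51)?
M = 3 × 17 = 51. M₁ = 17, y₁ ≡ 2 (mod 3). M₂ = 3, y₂ ≡ 6 (mod 17). z = 0×17×2 + 16×3×6 ≡ 33 (mod 51). The smallest positive such number is 33.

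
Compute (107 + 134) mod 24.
1

(107 + 134) = 241
241 mod 24 = 1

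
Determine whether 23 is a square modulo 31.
By Euler's criterion: 23^{15} ≡ 30 (mod 31). Since this equals -1 (≡ 30), 23 is not a QR.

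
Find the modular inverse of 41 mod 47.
41^(-1) ≡ 39 (mod 47). Verification: 41 × 39 = 1599 ≡ 1 (mod 47)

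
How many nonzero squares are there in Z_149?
For prime 149, there are (p-1)/2 = (149-1)/2 = 74 quadratic residues (excluding 0).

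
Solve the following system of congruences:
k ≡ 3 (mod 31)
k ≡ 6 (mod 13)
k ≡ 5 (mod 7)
747

Using the Chinese Remainder Theorem:
M = product of moduli = 2821
For equation 1: M_1 = 91, 91 ≡ 29 (mod 31), inverse of 91 mod 31 is 15 (check: 29 × 15 = 435 ≡ 1 (mod 31))
For equation 2: M_2 = 217, 217 ≡ 9 (mod 13), inverse of 217 mod 13 is 3 (check: 9 × 3 = 27 ≡ 1 (mod 13))
For equation 3: M_3 = 403, 403 ≡ 4 (mod 7), inverse of 403 mod 7 is 2 (check: 4 × 2 = 8 ≡ 1 (mod 7))
Combine: k ≡ Σ r_i×M_i×(M_i⁻¹ mod m_i) = 3×91×15 + 6×217×3 + 5×403×2 = 4095 + 3906 + 4030 = 12031
12031 mod 2821 = 747
k ≡ 747 (mod 2821)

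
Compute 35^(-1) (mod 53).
35^(-1) ≡ 50 (mod 53). Verification: 35 × 50 = 1750 ≡ 1 (mod 53)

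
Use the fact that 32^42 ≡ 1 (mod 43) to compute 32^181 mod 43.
By Fermat: 32^{42} ≡ 1 (mod 43). 181 = 4×42 + 13. So 32^{181} ≡ 32^{13} ≡ 39 (mod 43)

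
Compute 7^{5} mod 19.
11

Using successive squaring:
Binary expansion of 5: 101
Powers of 7 mod 19 (each is the square of the previous):
  7^1 ≡ 7 (mod 19)
  7^2 ≡ 7² = 49 ≡ 11 (mod 19)
  7^4 ≡ 11² = 121 ≡ 7 (mod 19)
5 = 4 + 1, so 7^5 = 7^4 × 7^1 ≡ 7 × 7 (mod 19)
Multiplying step by step:
  7 × 7 = 49 ≡ 11 (mod 19)
Result: 7^5 ≡ 11 (mod 19)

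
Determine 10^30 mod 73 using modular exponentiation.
Using repeated squaring. 30 = 16 + 8 + 4 + 2 (binary 11110). Repeated squaring mod 73: 10^1 ≡ 10; 10^2 ≡ 10² = 100 ≡ 27; 10^4 ≡ 27² = 729 ≡ 72; 10^8 ≡ 72² = 5184 ≡ 1; 10^16 ≡ 1² = 1 ≡ 1. Multiply: 10^30 = 10^16 × 10^8 × 10^4 × 10^2 ≡ 1 × 1 × 72 × 27 (mod 73): 1 × 1 = 1 ≡ 1; 1 × 72 = 72 ≡ 72; 72 × 27 = 1944 ≡ 46. So 10^30 ≡ 46 (mod 73).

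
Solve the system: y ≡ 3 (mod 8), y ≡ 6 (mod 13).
M = 8 × 13 = 104. M₁ = 13, y₁ ≡ 5 (mod 8). M₂ = 8, y₂ ≡ 5 (mod 13). y = 3×13×5 + 6×8×5 ≡ 19 (mod 104)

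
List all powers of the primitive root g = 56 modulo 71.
g^1, g^2, ..., g^{70} mod 71: {56, 12, 33, 2, 41, 24, 66, 4, 11, 48, 61, 8, 22, 25, 51, 16, 44, 50, 31, 32, 17, 29, 62, 64, 34, 58, 53, 57, 68, 45, 35, 43, 65, 19, 70, 15, 59, 38, 69, 30, 47, 5, 67, 60, 23, 10, 63, 49, 46, 20, 55, 27, 21, 40, 39, 54, 42, 9, 7, 37, 13, 18, 14, 3, 26, 36, 28, 6, 52, 1}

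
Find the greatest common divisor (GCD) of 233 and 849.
1

Using the Euclidean algorithm:
233 = 0 × 849 + 233
849 = 3 × 233 + 150
233 = 1 × 150 + 83
150 = 1 × 83 + 67
83 = 1 × 67 + 16
67 = 4 × 16 + 3
16 = 5 × 3 + 1
3 = 3 × 1 + 0

GCD(233, 849) = 1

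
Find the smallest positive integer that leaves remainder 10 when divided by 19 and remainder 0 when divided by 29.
M = 19 × 29 = 551. M₁ = 29, y₁ ≡ 2 (mod 19). M₂ = 19, y₂ ≡ 26 (mod 29). t = 10×29×2 + 0×19×26 ≡ 29 (mod 551). The smallest positive such number is 29.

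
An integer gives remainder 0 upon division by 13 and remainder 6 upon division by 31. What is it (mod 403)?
M = 13 × 31 = 403. M₁ = 31, y₁ ≡ 8 (mod 13). M₂ = 13, y₂ ≡ 12 (mod 31). m = 0×31×8 + 6×13×12 ≡ 130 (mod 403). The smallest positive such number is 130.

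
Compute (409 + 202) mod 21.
2

(409 + 202) = 611
611 mod 21 = 2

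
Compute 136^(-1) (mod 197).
136^(-1) ≡ 155 (mod 197). Verification: 136 × 155 = 21080 ≡ 1 (mod 197)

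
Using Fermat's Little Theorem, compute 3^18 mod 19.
By Fermat's Little Theorem, 3^{18} ≡ 1 (mod 19) since 19 is prime and gcd(3, 19) = 1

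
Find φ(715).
480

Prime factorization: 715 = 5 × 11 × 13
Using the formula φ(n) = n × Π(1 - 1/p) for each prime factor p:
φ(715) = 715 × (1 - 1/5) × (1 - 1/11) × (1 - 1/13)
φ(715) = 480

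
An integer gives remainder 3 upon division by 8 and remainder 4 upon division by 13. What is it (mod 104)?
M = 8 × 13 = 104. M₁ = 13, y₁ ≡ 5 (mod 8). M₂ = 8, y₂ ≡ 5 (mod 13). r = 3×13×5 + 4×8×5 ≡ 43 (mod 104). The smallest positive such number is 43.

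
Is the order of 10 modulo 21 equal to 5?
No, the actual order is 6, not 5.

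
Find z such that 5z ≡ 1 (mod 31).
5^(-1) ≡ 25 (mod 31). Verification: 5 × 25 = 125 ≡ 1 (mod 31)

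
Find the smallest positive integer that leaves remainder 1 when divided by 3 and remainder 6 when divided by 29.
M = 3 × 29 = 87. M₁ = 29, y₁ ≡ 2 (mod 3). M₂ = 3, y₂ ≡ 10 (mod 29). t = 1×29×2 + 6×3×10 ≡ 64 (mod 87). The smallest positive such number is 64.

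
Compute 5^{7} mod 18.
5

Using successive squaring:
Binary expansion of 7: 111
Powers of 5 mod 18 (each is the square of the previous):
  5^1 ≡ 5 (mod 18)
  5^2 ≡ 5² = 25 ≡ 7 (mod 18)
  5^4 ≡ 7² = 49 ≡ 13 (mod 18)
7 = 4 + 2 + 1, so 5^7 = 5^4 × 5^2 × 5^1 ≡ 13 × 7 × 5 (mod 18)
Multiplying step by step:
  13 × 7 = 91 ≡ 1 (mod 18)
  1 × 5 = 5 ≡ 5 (mod 18)
Result: 5^7 ≡ 5 (mod 18)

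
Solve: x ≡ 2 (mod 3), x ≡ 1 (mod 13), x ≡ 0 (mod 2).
M = 3 × 13 × 2 = 78. M₁ = 26, y₁ ≡ 2 (mod 3). M₂ = 6, y₂ ≡ 11 (mod 13). M₃ = 39, y₃ ≡ 1 (mod 2). x = 2×26×2 + 1×6×11 + 0×39×1 ≡ 14 (mod 78)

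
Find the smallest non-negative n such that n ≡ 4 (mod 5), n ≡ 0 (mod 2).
4

Using the Chinese Remainder Theorem:
M = product of moduli = 10
For equation 1: M_1 = 2, 2 ≡ 2 (mod 5), inverse of 2 mod 5 is 3 (check: 2 × 3 = 6 ≡ 1 (mod 5))
For equation 2: M_2 = 5, 5 ≡ 1 (mod 2), inverse of 5 mod 2 is 1 (check: 1 × 1 = 1 ≡ 1 (mod 2))
Combine: n ≡ Σ r_i×M_i×(M_i⁻¹ mod m_i) = 4×2×3 + 0×5×1 = 24 + 0 = 24
24 mod 10 = 4
n ≡ 4 (mod 10)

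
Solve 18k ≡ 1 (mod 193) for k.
18^(-1) ≡ 118 (mod 193). Verification: 18 × 118 = 2124 ≡ 1 (mod 193)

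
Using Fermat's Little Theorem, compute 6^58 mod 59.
By Fermat's Little Theorem, 6^{58} ≡ 1 (mod 59) since 59 is prime and gcd(6, 59) = 1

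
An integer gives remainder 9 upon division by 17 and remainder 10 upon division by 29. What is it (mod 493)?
M = 17 × 29 = 493. M₁ = 29, y₁ ≡ 10 (mod 17). M₂ = 17, y₂ ≡ 12 (mod 29). m = 9×29×10 + 10×17×12 ≡ 213 (mod 493). The smallest positive such number is 213.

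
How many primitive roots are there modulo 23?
10

The number of primitive roots modulo p is φ(p-1) = φ(22)
φ(22) = 10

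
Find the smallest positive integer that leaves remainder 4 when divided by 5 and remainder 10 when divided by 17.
M = 5 × 17 = 85. M₁ = 17, y₁ ≡ 3 (mod 5). M₂ = 5, y₂ ≡ 7 (mod 17). k = 4×17×3 + 10×5×7 ≡ 44 (mod 85). The smallest positive such number is 44.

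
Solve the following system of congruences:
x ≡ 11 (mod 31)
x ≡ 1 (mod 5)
11

Using the Chinese Remainder Theorem:
M = product of moduli = 155
For equation 1: M_1 = 5, 5 ≡ 5 (mod 31), inverse of 5 mod 31 is 25 (check: 5 × 25 = 125 ≡ 1 (mod 31))
For equation 2: M_2 = 31, 31 ≡ 1 (mod 5), inverse of 31 mod 5 is 1 (check: 1 × 1 = 1 ≡ 1 (mod 5))
Combine: x ≡ Σ r_i×M_i×(M_i⁻¹ mod m_i) = 11×5×25 + 1×31×1 = 1375 + 31 = 1406
1406 mod 155 = 11
x ≡ 11 (mod 155)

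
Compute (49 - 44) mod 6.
5

(49 - 44) = 5
5 mod 6 = 5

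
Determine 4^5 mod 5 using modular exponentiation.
5 = 4 + 1 (binary 101). Repeated squaring mod 5: 4^1 ≡ 4; 4^2 ≡ 4² = 16 ≡ 1; 4^4 ≡ 1² = 1 ≡ 1. Multiply: 4^5 = 4^4 × 4^1 ≡ 1 × 4 (mod 5): 1 × 4 = 4 ≡ 4. So 4^5 ≡ 4 (mod 5).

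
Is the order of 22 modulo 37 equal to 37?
No, the actual order is 36, not 37.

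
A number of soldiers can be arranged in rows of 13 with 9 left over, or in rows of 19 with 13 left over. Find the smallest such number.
M = 13 × 19 = 247. M₁ = 19, y₁ ≡ 11 (mod 13). M₂ = 13, y₂ ≡ 3 (mod 19). t = 9×19×11 + 13×13×3 ≡ 165 (mod 247). The smallest positive such number is 165.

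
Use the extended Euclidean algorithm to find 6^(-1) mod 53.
Extended GCD: 6(9) + 53(-1) = 1. So 6^(-1) ≡ 9 ≡ 9 (mod 53). Verify: 6 × 9 = 54 ≡ 1 (mod 53)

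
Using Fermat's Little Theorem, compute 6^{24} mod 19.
11

By Fermat's Little Theorem, a^(p-1) ≡ 1 (mod p) for prime p and gcd(a, p) = 1
Here p = 19, so 6^18 ≡ 1 (mod 19)
We can reduce the exponent: 24 mod 18 = 6
So 6^24 ≡ 6^6 (mod 19)
Computing: 6^6 mod 19 = 11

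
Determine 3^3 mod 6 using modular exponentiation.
3 = 2 + 1 (binary 11). Repeated squaring mod 6: 3^1 ≡ 3; 3^2 ≡ 3² = 9 ≡ 3. Multiply: 3^3 = 3^2 × 3^1 ≡ 3 × 3 (mod 6): 3 × 3 = 9 ≡ 3. So 3^3 ≡ 3 (mod 6).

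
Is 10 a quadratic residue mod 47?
By Euler's criterion: 10^{23} ≡ 46 (mod 47). Since this equals -1 (≡ 46), 10 is not a QR.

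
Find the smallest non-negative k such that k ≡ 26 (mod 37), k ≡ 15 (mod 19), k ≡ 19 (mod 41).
9572

Using the Chinese Remainder Theorem:
M = product of moduli = 28823
For equation 1: M_1 = 779, 779 ≡ 2 (mod 37), inverse of 779 mod 37 is 19 (check: 2 × 19 = 38 ≡ 1 (mod 37))
For equation 2: M_2 = 1517, 1517 ≡ 16 (mod 19), inverse of 1517 mod 19 is 6 (check: 16 × 6 = 96 ≡ 1 (mod 19))
For equation 3: M_3 = 703, 703 ≡ 6 (mod 41), inverse of 703 mod 41 is 7 (check: 6 × 7 = 42 ≡ 1 (mod 41))
Combine: k ≡ Σ r_i×M_i×(M_i⁻¹ mod m_i) = 26×779×19 + 15×1517×6 + 19×703×7 = 384826 + 136530 + 93499 = 614855
614855 mod 28823 = 9572
k ≡ 9572 (mod 28823)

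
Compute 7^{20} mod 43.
6

Using successive squaring:
Binary expansion of 20: 10100
Powers of 7 mod 43 (each is the square of the previous):
  7^1 ≡ 7 (mod 43)
  7^2 ≡ 7² = 49 ≡ 6 (mod 43)
  7^4 ≡ 6² = 36 ≡ 36 (mod 43)
  7^8 ≡ 36² = 1296 ≡ 6 (mod 43)
  7^16 ≡ 6² = 36 ≡ 36 (mod 43)
20 = 16 + 4, so 7^20 = 7^16 × 7^4 ≡ 36 × 36 (mod 43)
Multiplying step by step:
  36 × 36 = 1296 ≡ 6 (mod 43)
Result: 7^20 ≡ 6 (mod 43)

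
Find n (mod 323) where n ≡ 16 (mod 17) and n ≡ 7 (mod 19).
M = 17 × 19 = 323. M₁ = 19, y₁ ≡ 9 (mod 17). M₂ = 17, y₂ ≡ 9 (mod 19). n = 16×19×9 + 7×17×9 ≡ 254 (mod 323)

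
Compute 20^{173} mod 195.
50

Using successive squaring:
Binary expansion of 173: 10101101
Powers of 20 mod 195 (each is the square of the previous):
  20^1 ≡ 20 (mod 195)
  20^2 ≡ 20² = 400 ≡ 10 (mod 195)
  20^4 ≡ 10² = 100 ≡ 100 (mod 195)
  20^8 ≡ 100² = 10000 ≡ 55 (mod 195)
  20^16 ≡ 55² = 3025 ≡ 100 (mod 195)
  20^32 ≡ 100² = 10000 ≡ 55 (mod 195)
  20^64 ≡ 55² = 3025 ≡ 100 (mod 195)
  20^128 ≡ 100² = 10000 ≡ 55 (mod 195)
173 = 128 + 32 + 8 + 4 + 1, so 20^173 = 20^128 × 20^32 × 20^8 × 20^4 × 20^1 ≡ 55 × 55 × 55 × 100 × 20 (mod 195)
Multiplying step by step:
  55 × 55 = 3025 ≡ 100 (mod 195)
  100 × 55 = 5500 ≡ 40 (mod 195)
  40 × 100 = 4000 ≡ 100 (mod 195)
  100 × 20 = 2000 ≡ 50 (mod 195)
Result: 20^173 ≡ 50 (mod 195)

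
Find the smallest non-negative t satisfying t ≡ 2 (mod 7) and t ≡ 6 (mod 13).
M = 7 × 13 = 91. M₁ = 13, y₁ ≡ 6 (mod 7). M₂ = 7, y₂ ≡ 2 (mod 13). t = 2×13×6 + 6×7×2 ≡ 58 (mod 91)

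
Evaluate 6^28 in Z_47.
Using repeated squaring. 28 = 16 + 8 + 4 (binary 11100). Repeated squaring mod 47: 6^1 ≡ 6; 6^2 ≡ 6² = 36 ≡ 36; 6^4 ≡ 36² = 1296 ≡ 27; 6^8 ≡ 27² = 729 ≡ 24; 6^16 ≡ 24² = 576 ≡ 12. Multiply: 6^28 = 6^16 × 6^8 × 6^4 ≡ 12 × 24 × 27 (mod 47): 12 × 24 = 288 ≡ 6; 6 × 27 = 162 ≡ 21. So 6^28 ≡ 21 (mod 47).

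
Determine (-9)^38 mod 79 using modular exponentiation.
Using repeated squaring. (-9) ≡ 70 (mod 79). 38 = 32 + 4 + 2 (binary 100110). Repeated squaring mod 79: 70^1 ≡ 70; 70^2 ≡ 70² = 4900 ≡ 2; 70^4 ≡ 2² = 4 ≡ 4; 70^8 ≡ 4² = 16 ≡ 16; 70^16 ≡ 16² = 256 ≡ 19; 70^32 ≡ 19² = 361 ≡ 45. Multiply: (-9)^38 ≡ 70^32 × 70^4 × 70^2 ≡ 45 × 4 × 2 (mod 79): 45 × 4 = 180 ≡ 22; 22 × 2 = 44 ≡ 44. So (-9)^38 ≡ 44 (mod 79).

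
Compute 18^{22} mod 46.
24

Using successive squaring:
Binary expansion of 22: 10110
Powers of 18 mod 46 (each is the square of the previous):
  18^1 ≡ 18 (mod 46)
  18^2 ≡ 18² = 324 ≡ 2 (mod 46)
  18^4 ≡ 2² = 4 ≡ 4 (mod 46)
  18^8 ≡ 4² = 16 ≡ 16 (mod 46)
  18^16 ≡ 16² = 256 ≡ 26 (mod 46)
22 = 16 + 4 + 2, so 18^22 = 18^16 × 18^4 × 18^2 ≡ 26 × 4 × 2 (mod 46)
Multiplying step by step:
  26 × 4 = 104 ≡ 12 (mod 46)
  12 × 2 = 24 ≡ 24 (mod 46)
Result: 18^22 ≡ 24 (mod 46)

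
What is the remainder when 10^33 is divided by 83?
Using repeated squaring. 33 = 32 + 1 (binary 100001). Repeated squaring mod 83: 10^1 ≡ 10; 10^2 ≡ 10² = 100 ≡ 17; 10^4 ≡ 17² = 289 ≡ 40; 10^8 ≡ 40² = 1600 ≡ 23; 10^16 ≡ 23² = 529 ≡ 31; 10^32 ≡ 31² = 961 ≡ 48. Multiply: 10^33 = 10^32 × 10^1 ≡ 48 × 10 (mod 83): 48 × 10 = 480 ≡ 65. So 10^33 ≡ 65 (mod 83).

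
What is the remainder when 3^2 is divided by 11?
2 = 2 (binary 10). Repeated squaring mod 11: 3^1 ≡ 3; 3^2 ≡ 3² = 9 ≡ 9. So 3^2 ≡ 9 (mod 11).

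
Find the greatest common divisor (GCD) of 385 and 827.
1

Using the Euclidean algorithm:
385 = 0 × 827 + 385
827 = 2 × 385 + 57
385 = 6 × 57 + 43
57 = 1 × 43 + 14
43 = 3 × 14 + 1
14 = 14 × 1 + 0

GCD(385, 827) = 1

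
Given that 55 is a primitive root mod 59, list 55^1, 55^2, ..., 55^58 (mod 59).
g^1, g^2, ..., g^{58} mod 59: {55, 16, 54, 20, 38, 25, 18, 46, 52, 28, 6, 35, 37, 29, 2, 51, 32, 49, 40, 17, 50, 36, 33, 45, 56, 12, 11, 15, 58, 4, 43, 5, 39, 21, 34, 41, 13, 7, 31, 53, 24, 22, 30, 57, 8, 27, 10, 19, 42, 9, 23, 26, 14, 3, 47, 48, 44, 1}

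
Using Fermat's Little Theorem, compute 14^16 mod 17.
By Fermat's Little Theorem, 14^{16} ≡ 1 (mod 17) since 17 is prime and gcd(14, 17) = 1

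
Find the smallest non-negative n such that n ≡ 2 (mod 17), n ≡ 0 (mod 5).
70

Using the Chinese Remainder Theorem:
M = product of moduli = 85
For equation 1: M_1 = 5, 5 ≡ 5 (mod 17), inverse of 5 mod 17 is 7 (check: 5 × 7 = 35 ≡ 1 (mod 17))
For equation 2: M_2 = 17, 17 ≡ 2 (mod 5), inverse of 17 mod 5 is 3 (check: 2 × 3 = 6 ≡ 1 (mod 5))
Combine: n ≡ Σ r_i×M_i×(M_i⁻¹ mod m_i) = 2×5×7 + 0×17×3 = 70 + 0 = 70
70 mod 85 = 70
n ≡ 70 (mod 85)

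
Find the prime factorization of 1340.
2^2 × 5 × 67

Divide by primes starting from smallest:
1340 ÷ 2 = 670
670 ÷ 2 = 335
335 ÷ 5 = 67
67 ÷ 67 = 1

1340 = 2^2 × 5 × 67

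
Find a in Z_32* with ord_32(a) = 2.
15 has order 2 mod 32 since 15^{2} ≡ 1 (mod 32) and no smaller power works.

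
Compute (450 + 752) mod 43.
41

(450 + 752) = 1202
1202 mod 43 = 41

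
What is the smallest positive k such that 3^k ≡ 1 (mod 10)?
Powers of 3 mod 10: 3^1≡3, 3^2≡9, 3^3≡7, 3^4≡1. Order = 4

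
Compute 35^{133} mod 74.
17

Using successive squaring:
Binary expansion of 133: 10000101
Powers of 35 mod 74 (each is the square of the previous):
  35^1 ≡ 35 (mod 74)
  35^2 ≡ 35² = 1225 ≡ 41 (mod 74)
  35^4 ≡ 41² = 1681 ≡ 53 (mod 74)
  35^8 ≡ 53² = 2809 ≡ 71 (mod 74)
  35^16 ≡ 71² = 5041 ≡ 9 (mod 74)
  35^32 ≡ 9² = 81 ≡ 7 (mod 74)
  35^64 ≡ 7² = 49 ≡ 49 (mod 74)
  35^128 ≡ 49² = 2401 ≡ 33 (mod 74)
133 = 128 + 4 + 1, so 35^133 = 35^128 × 35^4 × 35^1 ≡ 33 × 53 × 35 (mod 74)
Multiplying step by step:
  33 × 53 = 1749 ≡ 47 (mod 74)
  47 × 35 = 1645 ≡ 17 (mod 74)
Result: 35^133 ≡ 17 (mod 74)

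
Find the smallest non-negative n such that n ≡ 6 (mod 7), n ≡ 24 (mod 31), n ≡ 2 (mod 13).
2225

Using the Chinese Remainder Theorem:
M = product of moduli = 2821
For equation 1: M_1 = 403, 403 ≡ 4 (mod 7), inverse of 403 mod 7 is 2 (check: 4 × 2 = 8 ≡ 1 (mod 7))
For equation 2: M_2 = 91, 91 ≡ 29 (mod 31), inverse of 91 mod 31 is 15 (check: 29 × 15 = 435 ≡ 1 (mod 31))
For equation 3: M_3 = 217, 217 ≡ 9 (mod 13), inverse of 217 mod 13 is 3 (check: 9 × 3 = 27 ≡ 1 (mod 13))
Combine: n ≡ Σ r_i×M_i×(M_i⁻¹ mod m_i) = 6×403×2 + 24×91×15 + 2×217×3 = 4836 + 32760 + 1302 = 38898
38898 mod 2821 = 2225
n ≡ 2225 (mod 2821)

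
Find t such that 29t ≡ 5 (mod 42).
19

Since gcd(29, 42) = 1 divides 5, a solution exists.
Multiply both sides by the inverse of 29 mod 42:
  29^(-1) mod 42 = 29
  x ≡ 29 × 5 ≡ 145 ≡ 19 (mod 42)
Verification: 29 × 19 = 551 = 13 × 42 + 5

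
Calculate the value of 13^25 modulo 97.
Using repeated squaring. 25 = 16 + 8 + 1 (binary 11001). Repeated squaring mod 97: 13^1 ≡ 13; 13^2 ≡ 13² = 169 ≡ 72; 13^4 ≡ 72² = 5184 ≡ 43; 13^8 ≡ 43² = 1849 ≡ 6; 13^16 ≡ 6² = 36 ≡ 36. Multiply: 13^25 = 13^16 × 13^8 × 13^1 ≡ 36 × 6 × 13 (mod 97): 36 × 6 = 216 ≡ 22; 22 × 13 = 286 ≡ 92. So 13^25 ≡ 92 (mod 97).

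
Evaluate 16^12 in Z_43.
Using repeated squaring. 12 = 8 + 4 (binary 1100). Repeated squaring mod 43: 16^1 ≡ 16; 16^2 ≡ 16² = 256 ≡ 41; 16^4 ≡ 41² = 1681 ≡ 4; 16^8 ≡ 4² = 16 ≡ 16. Multiply: 16^12 = 16^8 × 16^4 ≡ 16 × 4 (mod 43): 16 × 4 = 64 ≡ 21. So 16^12 ≡ 21 (mod 43).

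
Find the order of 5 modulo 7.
Powers of 5 mod 7: 5^1≡5, 5^2≡4, 5^3≡6, 5^4≡2, 5^5≡3, 5^6≡1. Order = 6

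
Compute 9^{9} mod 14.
1

Using successive squaring:
Binary expansion of 9: 1001
Powers of 9 mod 14 (each is the square of the previous):
  9^1 ≡ 9 (mod 14)
  9^2 ≡ 9² = 81 ≡ 11 (mod 14)
  9^4 ≡ 11² = 121 ≡ 9 (mod 14)
  9^8 ≡ 9² = 81 ≡ 11 (mod 14)
9 = 8 + 1, so 9^9 = 9^8 × 9^1 ≡ 11 × 9 (mod 14)
Multiplying step by step:
  11 × 9 = 99 ≡ 1 (mod 14)
Result: 9^9 ≡ 1 (mod 14)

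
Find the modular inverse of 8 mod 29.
8^(-1) ≡ 11 (mod 29). Verification: 8 × 11 = 88 ≡ 1 (mod 29)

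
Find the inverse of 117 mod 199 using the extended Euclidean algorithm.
Extended GCD: 117(-17) + 199(10) = 1. So 117^(-1) ≡ 182 ≡ 182 (mod 199). Verify: 117 × 182 = 21294 ≡ 1 (mod 199)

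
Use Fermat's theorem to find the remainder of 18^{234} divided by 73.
1

By Fermat's Little Theorem, a^(p-1) ≡ 1 (mod p) for prime p and gcd(a, p) = 1
Here p = 73, so 18^72 ≡ 1 (mod 73)
We can reduce the exponent: 234 mod 72 = 18
So 18^234 ≡ 18^18 (mod 73)
Computing: 18^18 mod 73 = 1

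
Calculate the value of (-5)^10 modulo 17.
(-5) ≡ 12 (mod 17). 10 = 8 + 2 (binary 1010). Repeated squaring mod 17: 12^1 ≡ 12; 12^2 ≡ 12² = 144 ≡ 8; 12^4 ≡ 8² = 64 ≡ 13; 12^8 ≡ 13² = 169 ≡ 16. Multiply: (-5)^10 ≡ 12^8 × 12^2 ≡ 16 × 8 (mod 17): 16 × 8 = 128 ≡ 9. So (-5)^10 ≡ 9 (mod 17).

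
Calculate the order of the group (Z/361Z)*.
342

Prime factorization: 361 = 19^2
Using the formula φ(n) = n × Π(1 - 1/p) for each prime factor p:
φ(361) = 361 × (1 - 1/19)
φ(361) = 342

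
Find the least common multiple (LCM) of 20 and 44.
220

First find GCD(20, 44) using the Euclidean algorithm:
20 = 0 × 44 + 20
44 = 2 × 20 + 4
20 = 5 × 4 + 0
GCD(20, 44) = 4

LCM formula: LCM(a, b) = (a × b) / GCD(a, b)
LCM(20, 44) = (20 × 44) / 4
LCM(20, 44) = 880 / 4
LCM(20, 44) = 220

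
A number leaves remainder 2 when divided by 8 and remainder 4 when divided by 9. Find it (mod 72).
M = 8 × 9 = 72. M₁ = 9, y₁ ≡ 1 (mod 8). M₂ = 8, y₂ ≡ 8 (mod 9). k = 2×9×1 + 4×8×8 ≡ 58 (mod 72)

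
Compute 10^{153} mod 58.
26

Using successive squaring:
Binary expansion of 153: 10011001
Powers of 10 mod 58 (each is the square of the previous):
  10^1 ≡ 10 (mod 58)
  10^2 ≡ 10² = 100 ≡ 42 (mod 58)
  10^4 ≡ 42² = 1764 ≡ 24 (mod 58)
  10^8 ≡ 24² = 576 ≡ 54 (mod 58)
  10^16 ≡ 54² = 2916 ≡ 16 (mod 58)
  10^32 ≡ 16² = 256 ≡ 24 (mod 58)
  10^64 ≡ 24² = 576 ≡ 54 (mod 58)
  10^128 ≡ 54² = 2916 ≡ 16 (mod 58)
153 = 128 + 16 + 8 + 1, so 10^153 = 10^128 × 10^16 × 10^8 × 10^1 ≡ 16 × 16 × 54 × 10 (mod 58)
Multiplying step by step:
  16 × 16 = 256 ≡ 24 (mod 58)
  24 × 54 = 1296 ≡ 20 (mod 58)
  20 × 10 = 200 ≡ 26 (mod 58)
Result: 10^153 ≡ 26 (mod 58)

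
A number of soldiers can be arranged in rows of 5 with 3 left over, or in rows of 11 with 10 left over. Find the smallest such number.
M = 5 × 11 = 55. M₁ = 11, y₁ ≡ 1 (mod 5). M₂ = 5, y₂ ≡ 9 (mod 11). x = 3×11×1 + 10×5×9 ≡ 43 (mod 55). The smallest positive such number is 43.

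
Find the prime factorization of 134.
2 × 67

Divide by primes starting from smallest:
134 ÷ 2 = 67
67 ÷ 67 = 1

134 = 2 × 67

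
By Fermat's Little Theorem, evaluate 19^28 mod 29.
By Fermat's Little Theorem, 19^{28} ≡ 1 (mod 29) since 29 is prime and gcd(19, 29) = 1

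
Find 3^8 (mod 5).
8 = 8 (binary 1000). Repeated squaring mod 5: 3^1 ≡ 3; 3^2 ≡ 3² = 9 ≡ 4; 3^4 ≡ 4² = 16 ≡ 1; 3^8 ≡ 1² = 1 ≡ 1. So 3^8 ≡ 1 (mod 5).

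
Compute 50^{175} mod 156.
80

Using successive squaring:
Binary expansion of 175: 10101111
Powers of 50 mod 156 (each is the square of the previous):
  50^1 ≡ 50 (mod 156)
  50^2 ≡ 50² = 2500 ≡ 4 (mod 156)
  50^4 ≡ 4² = 16 ≡ 16 (mod 156)
  50^8 ≡ 16² = 256 ≡ 100 (mod 156)
  50^16 ≡ 100² = 10000 ≡ 16 (mod 156)
  50^32 ≡ 16² = 256 ≡ 100 (mod 156)
  50^64 ≡ 100² = 10000 ≡ 16 (mod 156)
  50^128 ≡ 16² = 256 ≡ 100 (mod 156)
175 = 128 + 32 + 8 + 4 + 2 + 1, so 50^175 = 50^128 × 50^32 × 50^8 × 50^4 × 50^2 × 50^1 ≡ 100 × 100 × 100 × 16 × 4 × 50 (mod 156)
Multiplying step by step:
  100 × 100 = 10000 ≡ 16 (mod 156)
  16 × 100 = 1600 ≡ 40 (mod 156)
  40 × 16 = 640 ≡ 16 (mod 156)
  16 × 4 = 64 ≡ 64 (mod 156)
  64 × 50 = 3200 ≡ 80 (mod 156)
Result: 50^175 ≡ 80 (mod 156)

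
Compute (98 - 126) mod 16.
4

(98 - 126) = -28
-28 mod 16 = 4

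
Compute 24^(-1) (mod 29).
23

Using Extended Euclidean Algorithm:
gcd(24, 29) = 1
Bezout coefficients: 24 × -6 + 29 × 5 = 1
So 24 × -6 ≡ 1 (mod 29)
The inverse is -6 mod 29 = 23
Verification: 24 × 23 = 552 = 19 × 29 + 1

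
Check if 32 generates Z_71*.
p - 1 = 70 has prime divisors 2, 5, 7. Check 32^(70/q) mod 71 for each: 32^(70/2) = 32^35 ≡ 1, 32^(70/5) = 32^14 ≡ 1, 32^(70/7) = 32^10 ≡ 37 (mod 71). Since 32^35 ≡ 1 (mod 71), the order of 32 divides 35 (in fact the order is 7) ≠ 70, so it is not a primitive root.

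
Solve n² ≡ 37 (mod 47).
The square roots of 37 mod 47 are 32 and 15. Verify: 32² = 1024 ≡ 37 (mod 47)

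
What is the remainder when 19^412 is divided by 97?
Using Fermat: 19^{96} ≡ 1 (mod 97). 412 ≡ 28 (mod 96). So 19^{412} ≡ 19^{28} ≡ 33 (mod 97)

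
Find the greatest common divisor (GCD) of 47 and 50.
1

Using the Euclidean algorithm:
47 = 0 × 50 + 47
50 = 1 × 47 + 3
47 = 15 × 3 + 2
3 = 1 × 2 + 1
2 = 2 × 1 + 0

GCD(47, 50) = 1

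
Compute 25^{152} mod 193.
144

Using successive squaring:
Binary expansion of 152: 10011000
Powers of 25 mod 193 (each is the square of the previous):
  25^1 ≡ 25 (mod 193)
  25^2 ≡ 25² = 625 ≡ 46 (mod 193)
  25^4 ≡ 46² = 2116 ≡ 186 (mod 193)
  25^8 ≡ 186² = 34596 ≡ 49 (mod 193)
  25^16 ≡ 49² = 2401 ≡ 85 (mod 193)
  25^32 ≡ 85² = 7225 ≡ 84 (mod 193)
  25^64 ≡ 84² = 7056 ≡ 108 (mod 193)
  25^128 ≡ 108² = 11664 ≡ 84 (mod 193)
152 = 128 + 16 + 8, so 25^152 = 25^128 × 25^16 × 25^8 ≡ 84 × 85 × 49 (mod 193)
Multiplying step by step:
  84 × 85 = 7140 ≡ 192 (mod 193)
  192 × 49 = 9408 ≡ 144 (mod 193)
Result: 25^152 ≡ 144 (mod 193)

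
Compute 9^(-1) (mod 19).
17

Using Extended Euclidean Algorithm:
gcd(9, 19) = 1
Bezout coefficients: 9 × -2 + 19 × 1 = 1
So 9 × -2 ≡ 1 (mod 19)
The inverse is -2 mod 19 = 17
Verification: 9 × 17 = 153 = 8 × 19 + 1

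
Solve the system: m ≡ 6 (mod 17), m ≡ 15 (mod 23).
M = 17 × 23 = 391. M₁ = 23, y₁ ≡ 3 (mod 17). M₂ = 17, y₂ ≡ 19 (mod 23). m = 6×23×3 + 15×17×19 ≡ 176 (mod 391)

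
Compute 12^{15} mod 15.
3

Using successive squaring:
Binary expansion of 15: 1111
Powers of 12 mod 15 (each is the square of the previous):
  12^1 ≡ 12 (mod 15)
  12^2 ≡ 12² = 144 ≡ 9 (mod 15)
  12^4 ≡ 9² = 81 ≡ 6 (mod 15)
  12^8 ≡ 6² = 36 ≡ 6 (mod 15)
15 = 8 + 4 + 2 + 1, so 12^15 = 12^8 × 12^4 × 12^2 × 12^1 ≡ 6 × 6 × 9 × 12 (mod 15)
Multiplying step by step:
  6 × 6 = 36 ≡ 6 (mod 15)
  6 × 9 = 54 ≡ 9 (mod 15)
  9 × 12 = 108 ≡ 3 (mod 15)
Result: 12^15 ≡ 3 (mod 15)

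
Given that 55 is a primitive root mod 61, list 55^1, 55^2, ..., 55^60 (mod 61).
g^1, g^2, ..., g^{60} mod 61: {55, 36, 28, 15, 32, 52, 54, 42, 53, 48, 17, 20, 2, 49, 11, 56, 30, 3, 43, 47, 23, 45, 35, 34, 40, 4, 37, 22, 51, 60, 6, 25, 33, 46, 29, 9, 7, 19, 8, 13, 44, 41, 59, 12, 50, 5, 31, 58, 18, 14, 38, 16, 26, 27, 21, 57, 24, 39, 10, 1}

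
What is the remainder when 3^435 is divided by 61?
Using Fermat: 3^{60} ≡ 1 (mod 61). 435 ≡ 15 (mod 60). So 3^{435} ≡ 3^{15} ≡ 60 (mod 61)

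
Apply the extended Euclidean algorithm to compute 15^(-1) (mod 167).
Extended GCD: 15(78) + 167(-7) = 1. So 15^(-1) ≡ 78 ≡ 78 (mod 167). Verify: 15 × 78 = 1170 ≡ 1 (mod 167)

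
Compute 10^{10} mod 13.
3

Using successive squaring:
Binary expansion of 10: 1010
Powers of 10 mod 13 (each is the square of the previous):
  10^1 ≡ 10 (mod 13)
  10^2 ≡ 10² = 100 ≡ 9 (mod 13)
  10^4 ≡ 9² = 81 ≡ 3 (mod 13)
  10^8 ≡ 3² = 9 ≡ 9 (mod 13)
10 = 8 + 2, so 10^10 = 10^8 × 10^2 ≡ 9 × 9 (mod 13)
Multiplying step by step:
  9 × 9 = 81 ≡ 3 (mod 13)
Result: 10^10 ≡ 3 (mod 13)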